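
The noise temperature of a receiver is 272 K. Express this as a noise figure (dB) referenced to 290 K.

F = 1 + T_e/T₀ = 1 + 272/290 = 1.93793
NF = 10 log₁₀(1.93793) = 2.87 dB

2.87 dB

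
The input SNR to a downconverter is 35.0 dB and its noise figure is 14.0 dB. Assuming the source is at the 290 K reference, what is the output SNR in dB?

21.0 dB

By definition F = SNR_in/SNR_out, so in dB: SNR_out = SNR_in − NF
SNR_out = 35.0 − 14.0 = 21.0 dB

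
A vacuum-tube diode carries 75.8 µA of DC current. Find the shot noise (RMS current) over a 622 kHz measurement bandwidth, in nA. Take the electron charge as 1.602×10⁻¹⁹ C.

I_n = √(2qI·B)
2qI·B = 2 × 1.602×10⁻¹⁹ × 7.58×10⁻⁵ × 6.22×10⁵ = 1.51×10⁻¹⁷ A²
I_n = √(1.51×10⁻¹⁷) = 3.89×10⁻⁹ A = 3.89 nA

3.89 nA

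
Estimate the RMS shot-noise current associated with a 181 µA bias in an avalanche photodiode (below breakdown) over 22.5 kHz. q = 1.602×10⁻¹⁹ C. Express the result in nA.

1.14 nA

I_n = √(2qI·B)
2qI·B = 2 × 1.602×10⁻¹⁹ × 1.81×10⁻⁴ × 2.25×10⁴ = 1.30×10⁻¹⁸ A²
I_n = √(1.30×10⁻¹⁸) = 1.14×10⁻⁹ A = 1.14 nA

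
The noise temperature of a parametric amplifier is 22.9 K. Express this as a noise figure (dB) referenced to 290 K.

0.330 dB

F = 1 + T_e/T₀ = 1 + 22.9/290 = 1.07897
NF = 10 log₁₀(1.07897) = 0.330 dB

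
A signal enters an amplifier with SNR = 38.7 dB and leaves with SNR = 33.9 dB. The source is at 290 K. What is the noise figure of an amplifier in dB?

NF (dB) = SNR_in(dB) − SNR_out(dB) when the source is at T₀
NF = 38.7 − 33.9 = 4.8 dB

4.8 dB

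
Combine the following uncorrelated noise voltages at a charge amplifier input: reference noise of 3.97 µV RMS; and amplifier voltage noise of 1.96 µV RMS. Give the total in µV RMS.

Uncorrelated sources add in power (mean-square): V_tot = √(ΣV_i²)
V_tot = √[(3.97×10⁻⁶)² + (1.96×10⁻⁶)²] = 4.43×10⁻⁶ V = 4.43 µV

4.43 µV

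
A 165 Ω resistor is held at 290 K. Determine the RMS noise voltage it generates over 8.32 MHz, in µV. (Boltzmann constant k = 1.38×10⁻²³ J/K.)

V_n = √(4kTRB)
4kTRB = 4 × 1.38×10⁻²³ × 290 × 1.65×10² × 8.32×10⁶ = 2.20×10⁻¹¹ V²
V_n = √(2.20×10⁻¹¹) = 4.69×10⁻⁶ V = 4.69 µV

4.69 µV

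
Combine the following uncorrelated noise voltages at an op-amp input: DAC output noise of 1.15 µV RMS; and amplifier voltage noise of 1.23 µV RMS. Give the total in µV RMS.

Uncorrelated sources add in power (mean-square): V_tot = √(ΣV_i²)
V_tot = √[(1.15×10⁻⁶)² + (1.23×10⁻⁶)²] = 1.68×10⁻⁶ V = 1.68 µV

1.68 µV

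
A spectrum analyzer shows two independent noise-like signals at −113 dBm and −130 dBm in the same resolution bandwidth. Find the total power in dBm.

Convert to linear, add, convert back:
P₁ = 5.01×10⁻¹⁵ W, P₂ = 1.00×10⁻¹⁶ W
P_tot = 5.11×10⁻¹⁵ W → 10 log₁₀(P_tot / 10⁻³) = −112.9 dBm

−112.9 dBm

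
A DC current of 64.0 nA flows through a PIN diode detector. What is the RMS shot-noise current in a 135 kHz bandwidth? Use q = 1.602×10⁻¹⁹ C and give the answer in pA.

I_n = √(2qI·B)
2qI·B = 2 × 1.602×10⁻¹⁹ × 6.40×10⁻⁸ × 1.35×10⁵ = 2.77×10⁻²¹ A²
I_n = √(2.77×10⁻²¹) = 5.26×10⁻¹¹ A = 52.6 pA

52.6 pA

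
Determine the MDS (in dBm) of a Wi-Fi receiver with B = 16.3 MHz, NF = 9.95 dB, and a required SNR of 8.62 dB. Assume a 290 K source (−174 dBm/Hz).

−83.3 dBm

Sensitivity = −174 + 10 log₁₀(B) + NF + SNR_min
= −174 + 72.12 + 9.95 + 8.62
= −83.31 dBm → −83.3 dBm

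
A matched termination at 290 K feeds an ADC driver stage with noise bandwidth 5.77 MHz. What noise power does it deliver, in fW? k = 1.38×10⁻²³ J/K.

23.1 fW

P_n = kTB = 1.38×10⁻²³ × 290 × 5.77×10⁶ = 2.31×10⁻¹⁴ W = 23.1 fW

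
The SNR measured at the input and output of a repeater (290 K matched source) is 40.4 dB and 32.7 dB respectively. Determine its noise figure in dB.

7.7 dB

NF (dB) = SNR_in(dB) − SNR_out(dB) when the source is at T₀
NF = 40.4 − 32.7 = 7.7 dB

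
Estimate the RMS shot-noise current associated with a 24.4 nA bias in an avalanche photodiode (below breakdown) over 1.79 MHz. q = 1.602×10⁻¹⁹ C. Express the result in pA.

I_n = √(2qI·B)
2qI·B = 2 × 1.602×10⁻¹⁹ × 2.44×10⁻⁸ × 1.79×10⁶ = 1.40×10⁻²⁰ A²
I_n = √(1.40×10⁻²⁰) = 1.18×10⁻¹⁰ A = 118 pA

118 pA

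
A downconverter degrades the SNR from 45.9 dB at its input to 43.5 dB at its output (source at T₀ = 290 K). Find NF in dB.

2.4 dB

NF (dB) = SNR_in(dB) − SNR_out(dB) when the source is at T₀
NF = 45.9 − 43.5 = 2.4 dB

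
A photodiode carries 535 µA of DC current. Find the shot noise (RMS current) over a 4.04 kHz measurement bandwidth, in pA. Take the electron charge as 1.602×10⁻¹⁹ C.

I_n = √(2qI·B)
2qI·B = 2 × 1.602×10⁻¹⁹ × 5.35×10⁻⁴ × 4.04×10³ = 6.93×10⁻¹⁹ A²
I_n = √(6.93×10⁻¹⁹) = 8.32×10⁻¹⁰ A = 832 pA

832 pA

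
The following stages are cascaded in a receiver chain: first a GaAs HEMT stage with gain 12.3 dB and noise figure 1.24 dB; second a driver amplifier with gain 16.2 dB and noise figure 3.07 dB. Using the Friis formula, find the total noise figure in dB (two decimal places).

Convert to linear (a loss of L dB is a gain of −L dB): F_i = 10^(NF_i/10), G_i = 10^(G_i,dB/10)
  Stage 1: F_1 = 10^(1.24/10) = 1.330, G_1 = 10^(12.3/10) = 16.98
  Stage 2: F_2 = 10^(3.07/10) = 2.028, G_2 = 10^(16.2/10) = 41.69
Friis cascade:
  F = 1.330 + (2.028 − 1)/16.98 = 1.391
NF = 10 log₁₀(1.391) = 1.43 dB

1.43 dB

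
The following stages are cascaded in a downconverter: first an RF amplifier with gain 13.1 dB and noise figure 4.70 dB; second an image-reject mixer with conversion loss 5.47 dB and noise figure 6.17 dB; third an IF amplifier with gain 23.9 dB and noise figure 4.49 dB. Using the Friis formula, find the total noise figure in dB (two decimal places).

Convert to linear (a loss of L dB is a gain of −L dB): F_i = 10^(NF_i/10), G_i = 10^(G_i,dB/10)
  Stage 1: F_1 = 10^(4.70/10) = 2.951, G_1 = 10^(13.1/10) = 20.42
  Stage 2: F_2 = 10^(6.17/10) = 4.140, G_2 = 10^(−5.47/10) = 0.2838
  Stage 3: F_3 = 10^(4.49/10) = 2.812, G_3 = 10^(23.9/10) = 245.5
Friis cascade:
  F = 2.951 + (4.140 − 1)/20.42 + (2.812 − 1)/5.794 = 3.418
NF = 10 log₁₀(3.418) = 5.34 dB

5.34 dB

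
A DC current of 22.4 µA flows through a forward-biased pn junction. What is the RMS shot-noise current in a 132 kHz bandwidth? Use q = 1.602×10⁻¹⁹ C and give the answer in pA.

973 pA

I_n = √(2qI·B)
2qI·B = 2 × 1.602×10⁻¹⁹ × 2.24×10⁻⁵ × 1.32×10⁵ = 9.47×10⁻¹⁹ A²
I_n = √(9.47×10⁻¹⁹) = 9.73×10⁻¹⁰ A = 973 pA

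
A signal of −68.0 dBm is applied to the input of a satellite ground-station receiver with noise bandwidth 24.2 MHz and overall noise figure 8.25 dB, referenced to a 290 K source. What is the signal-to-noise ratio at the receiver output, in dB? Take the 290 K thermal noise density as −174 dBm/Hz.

23.9 dB

Noise floor: N = −174 + 10 log₁₀(B) + NF
10 log₁₀(2.42×10⁷) = 73.84 dB
N = −174 + 73.84 + 8.25 = −91.91 dBm
SNR = P_sig − N = −68.0 − (−91.91) = 23.91 dB → 23.9 dB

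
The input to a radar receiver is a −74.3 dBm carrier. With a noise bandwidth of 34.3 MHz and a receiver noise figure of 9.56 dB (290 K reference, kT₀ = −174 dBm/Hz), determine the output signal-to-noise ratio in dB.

14.8 dB

Noise floor: N = −174 + 10 log₁₀(B) + NF
10 log₁₀(3.43×10⁷) = 75.35 dB
N = −174 + 75.35 + 9.56 = −89.09 dBm
SNR = P_sig − N = −74.3 − (−89.09) = 14.79 dB → 14.8 dB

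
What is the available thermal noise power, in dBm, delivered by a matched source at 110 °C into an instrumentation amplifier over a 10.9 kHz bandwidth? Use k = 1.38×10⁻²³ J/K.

T = 110 °C + 273.15 = 383.15 K
P_n = kTB = 1.38×10⁻²³ × 383.15 × 1.09×10⁴ = 5.76×10⁻¹⁷ W
In dBm: 10 log₁₀(5.76×10⁻¹⁷ / 10⁻³) = −132.4 dBm

−132.4 dBm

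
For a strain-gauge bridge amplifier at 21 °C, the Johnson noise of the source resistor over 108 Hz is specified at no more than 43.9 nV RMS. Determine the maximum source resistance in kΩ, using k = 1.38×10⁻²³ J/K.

1.10 kΩ

T = 21 °C + 273.15 = 294.15 K
Johnson–Nyquist: V_n = √(4kTRB) ⇒ R = V_n² / (4kTB)
4kTB = 4 × 1.38×10⁻²³ × 294.15 × 1.08×10² = 1.75×10⁻¹⁸
R = (4.39×10⁻⁸)² / 1.75×10⁻¹⁸ = 1.10×10³ Ω = 1.10 kΩ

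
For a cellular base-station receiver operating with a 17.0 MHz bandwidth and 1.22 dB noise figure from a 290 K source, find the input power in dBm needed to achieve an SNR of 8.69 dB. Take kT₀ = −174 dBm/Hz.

−91.8 dBm

Sensitivity = −174 + 10 log₁₀(B) + NF + SNR_min
= −174 + 72.3 + 1.22 + 8.69
= −91.79 dBm → −91.8 dBm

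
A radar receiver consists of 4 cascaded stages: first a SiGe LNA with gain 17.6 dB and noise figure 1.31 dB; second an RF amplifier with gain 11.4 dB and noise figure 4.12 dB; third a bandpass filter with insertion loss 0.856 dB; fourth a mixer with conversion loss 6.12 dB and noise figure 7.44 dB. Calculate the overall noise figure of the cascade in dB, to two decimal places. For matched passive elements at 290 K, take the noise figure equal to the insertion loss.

1.42 dB

Convert to linear (a loss of L dB is a gain of −L dB): F_i = 10^(NF_i/10), G_i = 10^(G_i,dB/10)
  Stage 1: F_1 = 10^(1.31/10) = 1.352, G_1 = 10^(17.6/10) = 57.54
  Stage 2: F_2 = 10^(4.12/10) = 2.582, G_2 = 10^(11.4/10) = 13.80
  Stage 3: F_3 = 10^(0.856/10) = 1.218, G_3 = 10^(−0.856/10) = 0.8211
  Stage 4: F_4 = 10^(7.44/10) = 5.546, G_4 = 10^(−6.12/10) = 0.2443
Friis cascade:
  F = 1.352 + (2.582 − 1)/57.54 + (1.218 − 1)/794.3 + (5.546 − 1)/652.2 = 1.387
NF = 10 log₁₀(1.387) = 1.42 dB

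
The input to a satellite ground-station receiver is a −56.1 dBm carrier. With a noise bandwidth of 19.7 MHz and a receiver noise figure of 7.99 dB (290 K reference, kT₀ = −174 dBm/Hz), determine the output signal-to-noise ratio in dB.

37.0 dB

Noise floor: N = −174 + 10 log₁₀(B) + NF
10 log₁₀(1.97×10⁷) = 72.94 dB
N = −174 + 72.94 + 7.99 = −93.07 dBm
SNR = P_sig − N = −56.1 − (−93.07) = 36.97 dB → 37.0 dB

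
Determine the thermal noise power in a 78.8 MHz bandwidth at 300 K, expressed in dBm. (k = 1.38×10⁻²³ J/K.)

−94.9 dBm

P_n = kTB = 1.38×10⁻²³ × 300 × 7.88×10⁷ = 3.26×10⁻¹³ W
In dBm: 10 log₁₀(3.26×10⁻¹³ / 10⁻³) = −94.9 dBm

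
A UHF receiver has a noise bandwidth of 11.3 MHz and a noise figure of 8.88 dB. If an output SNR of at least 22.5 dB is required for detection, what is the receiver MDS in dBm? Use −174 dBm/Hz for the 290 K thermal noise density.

−72.1 dBm

Sensitivity = −174 + 10 log₁₀(B) + NF + SNR_min
= −174 + 70.53 + 8.88 + 22.5
= −72.09 dBm → −72.1 dBm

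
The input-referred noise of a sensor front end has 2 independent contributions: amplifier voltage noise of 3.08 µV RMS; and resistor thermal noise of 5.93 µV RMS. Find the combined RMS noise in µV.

6.68 µV

Uncorrelated sources add in power (mean-square): V_tot = √(ΣV_i²)
V_tot = √[(3.08×10⁻⁶)² + (5.93×10⁻⁶)²] = 6.68×10⁻⁶ V = 6.68 µV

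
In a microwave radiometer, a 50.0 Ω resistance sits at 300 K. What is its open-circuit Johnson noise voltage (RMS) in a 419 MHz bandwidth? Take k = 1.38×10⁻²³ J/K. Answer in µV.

V_n = √(4kTRB)
4kTRB = 4 × 1.38×10⁻²³ × 300 × 5.00×10¹ × 4.19×10⁸ = 3.47×10⁻¹⁰ V²
V_n = √(3.47×10⁻¹⁰) = 1.86×10⁻⁵ V = 18.6 µV

18.6 µV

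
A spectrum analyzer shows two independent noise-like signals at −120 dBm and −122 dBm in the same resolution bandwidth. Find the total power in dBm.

−117.9 dBm

Convert to linear, add, convert back:
P₁ = 1.00×10⁻¹⁵ W, P₂ = 6.31×10⁻¹⁶ W
P_tot = 1.63×10⁻¹⁵ W → 10 log₁₀(P_tot / 10⁻³) = −117.9 dBm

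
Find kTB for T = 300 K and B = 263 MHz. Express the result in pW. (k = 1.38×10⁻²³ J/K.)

P_n = kTB = 1.38×10⁻²³ × 300 × 2.63×10⁸ = 1.09×10⁻¹² W = 1.09 pW

1.09 pW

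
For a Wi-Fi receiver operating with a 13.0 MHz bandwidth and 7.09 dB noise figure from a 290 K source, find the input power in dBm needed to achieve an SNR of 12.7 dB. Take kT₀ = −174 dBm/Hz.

Sensitivity = −174 + 10 log₁₀(B) + NF + SNR_min
= −174 + 71.14 + 7.09 + 12.7
= −83.07 dBm → −83.1 dBm

−83.1 dBm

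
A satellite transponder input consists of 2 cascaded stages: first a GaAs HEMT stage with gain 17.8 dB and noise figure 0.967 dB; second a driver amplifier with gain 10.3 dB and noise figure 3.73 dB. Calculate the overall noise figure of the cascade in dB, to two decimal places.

1.04 dB

Convert to linear (a loss of L dB is a gain of −L dB): F_i = 10^(NF_i/10), G_i = 10^(G_i,dB/10)
  Stage 1: F_1 = 10^(0.967/10) = 1.249, G_1 = 10^(17.8/10) = 60.26
  Stage 2: F_2 = 10^(3.73/10) = 2.360, G_2 = 10^(10.3/10) = 10.72
Friis cascade:
  F = 1.249 + (2.360 − 1)/60.26 = 1.272
NF = 10 log₁₀(1.272) = 1.04 dB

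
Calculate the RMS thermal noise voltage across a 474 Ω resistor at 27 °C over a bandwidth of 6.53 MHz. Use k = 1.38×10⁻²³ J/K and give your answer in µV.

7.16 µV

T = 27 °C + 273.15 = 300.15 K
V_n = √(4kTRB)
4kTRB = 4 × 1.38×10⁻²³ × 300.15 × 4.74×10² × 6.53×10⁶ = 5.13×10⁻¹¹ V²
V_n = √(5.13×10⁻¹¹) = 7.16×10⁻⁶ V = 7.16 µV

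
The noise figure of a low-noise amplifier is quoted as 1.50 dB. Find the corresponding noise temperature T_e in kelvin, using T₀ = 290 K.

120 K

F = 10^(1.50/10) = 1.41254
T_e = (F − 1)·T₀ = (1.41254 − 1) × 290 = 120 K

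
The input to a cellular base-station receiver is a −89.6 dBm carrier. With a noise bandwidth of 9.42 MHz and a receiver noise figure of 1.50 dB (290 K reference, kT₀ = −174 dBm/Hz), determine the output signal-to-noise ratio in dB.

Noise floor: N = −174 + 10 log₁₀(B) + NF
10 log₁₀(9.42×10⁶) = 69.74 dB
N = −174 + 69.74 + 1.50 = −102.76 dBm
SNR = P_sig − N = −89.6 − (−102.76) = 13.16 dB → 13.2 dB

13.2 dB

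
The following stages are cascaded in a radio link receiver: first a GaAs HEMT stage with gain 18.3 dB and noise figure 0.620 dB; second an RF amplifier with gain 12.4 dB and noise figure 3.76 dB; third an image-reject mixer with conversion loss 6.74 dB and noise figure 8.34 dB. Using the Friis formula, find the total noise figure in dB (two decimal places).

0.71 dB

Convert to linear (a loss of L dB is a gain of −L dB): F_i = 10^(NF_i/10), G_i = 10^(G_i,dB/10)
  Stage 1: F_1 = 10^(0.620/10) = 1.153, G_1 = 10^(18.3/10) = 67.61
  Stage 2: F_2 = 10^(3.76/10) = 2.377, G_2 = 10^(12.4/10) = 17.38
  Stage 3: F_3 = 10^(8.34/10) = 6.823, G_3 = 10^(−6.74/10) = 0.2118
Friis cascade:
  F = 1.153 + (2.377 − 1)/67.61 + (6.823 − 1)/1175 = 1.179
NF = 10 log₁₀(1.179) = 0.71 dB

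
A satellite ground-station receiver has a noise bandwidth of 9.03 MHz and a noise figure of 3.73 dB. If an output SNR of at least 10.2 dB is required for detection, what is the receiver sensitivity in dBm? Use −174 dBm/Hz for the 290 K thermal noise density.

−90.5 dBm

Sensitivity = −174 + 10 log₁₀(B) + NF + SNR_min
= −174 + 69.56 + 3.73 + 10.2
= −90.51 dBm → −90.5 dBm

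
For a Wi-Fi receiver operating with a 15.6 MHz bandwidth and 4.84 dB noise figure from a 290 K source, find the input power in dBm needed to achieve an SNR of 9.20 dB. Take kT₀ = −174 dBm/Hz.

Sensitivity = −174 + 10 log₁₀(B) + NF + SNR_min
= −174 + 71.93 + 4.84 + 9.20
= −88.03 dBm → −88.0 dBm

−88.0 dBm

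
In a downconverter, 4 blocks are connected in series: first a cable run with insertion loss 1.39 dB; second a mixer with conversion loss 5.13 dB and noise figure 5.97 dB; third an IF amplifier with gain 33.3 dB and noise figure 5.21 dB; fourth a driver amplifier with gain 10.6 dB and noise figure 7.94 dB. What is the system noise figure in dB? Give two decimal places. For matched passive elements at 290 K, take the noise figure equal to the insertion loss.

12.00 dB

Convert to linear (a loss of L dB is a gain of −L dB): F_i = 10^(NF_i/10), G_i = 10^(G_i,dB/10)
  Stage 1: F_1 = 10^(1.39/10) = 1.377, G_1 = 10^(−1.39/10) = 0.7261
  Stage 2: F_2 = 10^(5.97/10) = 3.954, G_2 = 10^(−5.13/10) = 0.3069
  Stage 3: F_3 = 10^(5.21/10) = 3.319, G_3 = 10^(33.3/10) = 2138
  Stage 4: F_4 = 10^(7.94/10) = 6.223, G_4 = 10^(10.6/10) = 11.48
Friis cascade:
  F = 1.377 + (3.954 − 1)/0.7261 + (3.319 − 1)/0.2228 + (6.223 − 1)/476.4 = 15.86
NF = 10 log₁₀(15.86) = 12.00 dB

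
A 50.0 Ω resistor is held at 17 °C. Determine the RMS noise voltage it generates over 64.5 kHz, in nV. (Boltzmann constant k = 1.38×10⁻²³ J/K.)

T = 17 °C + 273.15 = 290.15 K
V_n = √(4kTRB)
4kTRB = 4 × 1.38×10⁻²³ × 290.15 × 5.00×10¹ × 6.45×10⁴ = 5.17×10⁻¹⁴ V²
V_n = √(5.17×10⁻¹⁴) = 2.27×10⁻⁷ V = 227 nV

227 nV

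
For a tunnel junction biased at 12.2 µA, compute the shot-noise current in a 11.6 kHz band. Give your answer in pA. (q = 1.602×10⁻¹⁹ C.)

I_n = √(2qI·B)
2qI·B = 2 × 1.602×10⁻¹⁹ × 1.22×10⁻⁵ × 1.16×10⁴ = 4.53×10⁻²⁰ A²
I_n = √(4.53×10⁻²⁰) = 2.13×10⁻¹⁰ A = 213 pA

213 pA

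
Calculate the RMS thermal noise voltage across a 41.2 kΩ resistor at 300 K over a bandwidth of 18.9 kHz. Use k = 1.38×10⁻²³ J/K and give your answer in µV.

V_n = √(4kTRB)
4kTRB = 4 × 1.38×10⁻²³ × 300 × 4.12×10⁴ × 1.89×10⁴ = 1.29×10⁻¹¹ V²
V_n = √(1.29×10⁻¹¹) = 3.59×10⁻⁶ V = 3.59 µV

3.59 µV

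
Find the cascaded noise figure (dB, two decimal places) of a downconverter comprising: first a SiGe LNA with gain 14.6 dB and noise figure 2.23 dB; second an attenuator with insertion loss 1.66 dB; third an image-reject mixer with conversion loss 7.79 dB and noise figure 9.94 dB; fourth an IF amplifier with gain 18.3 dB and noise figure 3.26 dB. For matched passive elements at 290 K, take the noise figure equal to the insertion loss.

Convert to linear (a loss of L dB is a gain of −L dB): F_i = 10^(NF_i/10), G_i = 10^(G_i,dB/10)
  Stage 1: F_1 = 10^(2.23/10) = 1.671, G_1 = 10^(14.6/10) = 28.84
  Stage 2: F_2 = 10^(1.66/10) = 1.466, G_2 = 10^(−1.66/10) = 0.6823
  Stage 3: F_3 = 10^(9.94/10) = 9.863, G_3 = 10^(−7.79/10) = 0.1663
  Stage 4: F_4 = 10^(3.26/10) = 2.118, G_4 = 10^(18.3/10) = 67.61
Friis cascade:
  F = 1.671 + (1.466 − 1)/28.84 + (9.863 − 1)/19.68 + (2.118 − 1)/3.273 = 2.479
NF = 10 log₁₀(2.479) = 3.94 dB

3.94 dB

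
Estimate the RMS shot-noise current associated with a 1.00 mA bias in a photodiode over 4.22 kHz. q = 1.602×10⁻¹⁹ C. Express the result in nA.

1.16 nA

I_n = √(2qI·B)
2qI·B = 2 × 1.602×10⁻¹⁹ × 1.00×10⁻³ × 4.22×10³ = 1.35×10⁻¹⁸ A²
I_n = √(1.35×10⁻¹⁸) = 1.16×10⁻⁹ A = 1.16 nA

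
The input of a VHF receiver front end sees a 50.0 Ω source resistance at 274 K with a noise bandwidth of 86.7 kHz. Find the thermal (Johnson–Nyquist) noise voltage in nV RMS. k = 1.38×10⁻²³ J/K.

256 nV

V_n = √(4kTRB)
4kTRB = 4 × 1.38×10⁻²³ × 274 × 5.00×10¹ × 8.67×10⁴ = 6.56×10⁻¹⁴ V²
V_n = √(6.56×10⁻¹⁴) = 2.56×10⁻⁷ V = 256 nV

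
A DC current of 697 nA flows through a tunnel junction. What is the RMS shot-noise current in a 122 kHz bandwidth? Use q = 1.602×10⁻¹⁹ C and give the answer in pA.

165 pA

I_n = √(2qI·B)
2qI·B = 2 × 1.602×10⁻¹⁹ × 6.97×10⁻⁷ × 1.22×10⁵ = 2.72×10⁻²⁰ A²
I_n = √(2.72×10⁻²⁰) = 1.65×10⁻¹⁰ A = 165 pA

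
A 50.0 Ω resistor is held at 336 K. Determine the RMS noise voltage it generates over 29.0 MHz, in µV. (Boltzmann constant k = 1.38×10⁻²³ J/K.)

V_n = √(4kTRB)
4kTRB = 4 × 1.38×10⁻²³ × 336 × 5.00×10¹ × 2.90×10⁷ = 2.69×10⁻¹¹ V²
V_n = √(2.69×10⁻¹¹) = 5.19×10⁻⁶ V = 5.19 µV

5.19 µV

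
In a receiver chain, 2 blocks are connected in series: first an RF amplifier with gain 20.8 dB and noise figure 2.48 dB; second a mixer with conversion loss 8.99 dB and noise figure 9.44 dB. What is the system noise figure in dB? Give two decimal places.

Convert to linear (a loss of L dB is a gain of −L dB): F_i = 10^(NF_i/10), G_i = 10^(G_i,dB/10)
  Stage 1: F_1 = 10^(2.48/10) = 1.770, G_1 = 10^(20.8/10) = 120.2
  Stage 2: F_2 = 10^(9.44/10) = 8.790, G_2 = 10^(−8.99/10) = 0.1262
Friis cascade:
  F = 1.770 + (8.790 − 1)/120.2 = 1.835
NF = 10 log₁₀(1.835) = 2.64 dB

2.64 dB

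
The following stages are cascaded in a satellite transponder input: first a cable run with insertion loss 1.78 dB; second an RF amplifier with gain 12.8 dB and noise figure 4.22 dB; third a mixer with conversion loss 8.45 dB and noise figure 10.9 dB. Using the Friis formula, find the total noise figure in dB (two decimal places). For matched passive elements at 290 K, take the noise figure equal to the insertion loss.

6.88 dB

Convert to linear (a loss of L dB is a gain of −L dB): F_i = 10^(NF_i/10), G_i = 10^(G_i,dB/10)
  Stage 1: F_1 = 10^(1.78/10) = 1.507, G_1 = 10^(−1.78/10) = 0.6637
  Stage 2: F_2 = 10^(4.22/10) = 2.642, G_2 = 10^(12.8/10) = 19.05
  Stage 3: F_3 = 10^(10.9/10) = 12.30, G_3 = 10^(−8.45/10) = 0.1429
Friis cascade:
  F = 1.507 + (2.642 − 1)/0.6637 + (12.30 − 1)/12.65 = 4.875
NF = 10 log₁₀(4.875) = 6.88 dB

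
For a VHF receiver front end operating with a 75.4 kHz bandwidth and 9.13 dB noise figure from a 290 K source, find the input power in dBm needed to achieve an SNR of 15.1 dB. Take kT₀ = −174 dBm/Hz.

−101.0 dBm

Sensitivity = −174 + 10 log₁₀(B) + NF + SNR_min
= −174 + 48.77 + 9.13 + 15.1
= −101.00 dBm → −101.0 dBm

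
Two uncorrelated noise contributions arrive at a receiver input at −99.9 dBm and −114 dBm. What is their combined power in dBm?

−99.7 dBm

Convert to linear, add, convert back:
P₁ = 1.02×10⁻¹³ W, P₂ = 3.98×10⁻¹⁵ W
P_tot = 1.06×10⁻¹³ W → 10 log₁₀(P_tot / 10⁻³) = −99.7 dBm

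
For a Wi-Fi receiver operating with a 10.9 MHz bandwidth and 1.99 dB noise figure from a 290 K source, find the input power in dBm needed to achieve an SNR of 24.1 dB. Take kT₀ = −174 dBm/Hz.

−77.5 dBm

Sensitivity = −174 + 10 log₁₀(B) + NF + SNR_min
= −174 + 70.37 + 1.99 + 24.1
= −77.54 dBm → −77.5 dBm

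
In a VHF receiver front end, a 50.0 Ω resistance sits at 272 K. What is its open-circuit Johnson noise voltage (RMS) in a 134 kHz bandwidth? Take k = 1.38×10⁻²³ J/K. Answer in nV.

V_n = √(4kTRB)
4kTRB = 4 × 1.38×10⁻²³ × 272 × 5.00×10¹ × 1.34×10⁵ = 1.01×10⁻¹³ V²
V_n = √(1.01×10⁻¹³) = 3.17×10⁻⁷ V = 317 nV

317 nV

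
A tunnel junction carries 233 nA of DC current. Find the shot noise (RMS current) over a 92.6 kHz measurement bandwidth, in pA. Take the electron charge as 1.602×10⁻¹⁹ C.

I_n = √(2qI·B)
2qI·B = 2 × 1.602×10⁻¹⁹ × 2.33×10⁻⁷ × 9.26×10⁴ = 6.91×10⁻²¹ A²
I_n = √(6.91×10⁻²¹) = 8.31×10⁻¹¹ A = 83.1 pA

83.1 pA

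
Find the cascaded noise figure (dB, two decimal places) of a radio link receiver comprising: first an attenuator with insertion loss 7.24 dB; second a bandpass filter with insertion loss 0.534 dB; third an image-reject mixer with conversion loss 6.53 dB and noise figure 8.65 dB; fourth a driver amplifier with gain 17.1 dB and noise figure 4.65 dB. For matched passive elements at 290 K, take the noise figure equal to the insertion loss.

Convert to linear (a loss of L dB is a gain of −L dB): F_i = 10^(NF_i/10), G_i = 10^(G_i,dB/10)
  Stage 1: F_1 = 10^(7.24/10) = 5.297, G_1 = 10^(−7.24/10) = 0.1888
  Stage 2: F_2 = 10^(0.534/10) = 1.131, G_2 = 10^(−0.534/10) = 0.8843
  Stage 3: F_3 = 10^(8.65/10) = 7.328, G_3 = 10^(−6.53/10) = 0.2223
  Stage 4: F_4 = 10^(4.65/10) = 2.917, G_4 = 10^(17.1/10) = 51.29
Friis cascade:
  F = 5.297 + (1.131 − 1)/0.1888 + (7.328 − 1)/0.1670 + (2.917 − 1)/0.03712 = 95.55
NF = 10 log₁₀(95.55) = 19.80 dB

19.80 dB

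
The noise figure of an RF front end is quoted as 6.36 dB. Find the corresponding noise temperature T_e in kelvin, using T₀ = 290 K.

964 K

F = 10^(6.36/10) = 4.32514
T_e = (F − 1)·T₀ = (4.32514 − 1) × 290 = 964 K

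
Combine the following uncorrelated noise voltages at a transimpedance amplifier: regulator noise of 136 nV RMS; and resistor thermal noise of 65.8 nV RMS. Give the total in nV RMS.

Uncorrelated sources add in power (mean-square): V_tot = √(ΣV_i²)
V_tot = √[(1.36×10⁻⁷)² + (6.58×10⁻⁸)²] = 1.51×10⁻⁷ V = 151 nV

151 nV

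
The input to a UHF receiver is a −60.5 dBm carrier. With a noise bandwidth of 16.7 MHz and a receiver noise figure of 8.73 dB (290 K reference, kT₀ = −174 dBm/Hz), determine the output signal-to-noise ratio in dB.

Noise floor: N = −174 + 10 log₁₀(B) + NF
10 log₁₀(1.67×10⁷) = 72.23 dB
N = −174 + 72.23 + 8.73 = −93.04 dBm
SNR = P_sig − N = −60.5 − (−93.04) = 32.54 dB → 32.5 dB

32.5 dB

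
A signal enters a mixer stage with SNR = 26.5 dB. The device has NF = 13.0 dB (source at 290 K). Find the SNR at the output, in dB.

13.5 dB

By definition F = SNR_in/SNR_out, so in dB: SNR_out = SNR_in − NF
SNR_out = 26.5 − 13.0 = 13.5 dB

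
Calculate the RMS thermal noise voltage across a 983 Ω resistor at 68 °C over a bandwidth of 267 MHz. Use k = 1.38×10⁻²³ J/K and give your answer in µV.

70.3 µV

T = 68 °C + 273.15 = 341.15 K
V_n = √(4kTRB)
4kTRB = 4 × 1.38×10⁻²³ × 341.15 × 9.83×10² × 2.67×10⁸ = 4.94×10⁻⁹ V²
V_n = √(4.94×10⁻⁹) = 7.03×10⁻⁵ V = 70.3 µV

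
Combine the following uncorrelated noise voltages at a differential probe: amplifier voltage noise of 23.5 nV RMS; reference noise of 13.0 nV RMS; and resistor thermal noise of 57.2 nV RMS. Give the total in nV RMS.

63.2 nV

Uncorrelated sources add in power (mean-square): V_tot = √(ΣV_i²)
V_tot = √[(2.35×10⁻⁸)² + (1.30×10⁻⁸)² + (5.72×10⁻⁸)²] = 6.32×10⁻⁸ V = 63.2 nV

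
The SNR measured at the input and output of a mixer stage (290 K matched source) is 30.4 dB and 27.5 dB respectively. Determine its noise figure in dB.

NF (dB) = SNR_in(dB) − SNR_out(dB) when the source is at T₀
NF = 30.4 − 27.5 = 2.9 dB

2.9 dB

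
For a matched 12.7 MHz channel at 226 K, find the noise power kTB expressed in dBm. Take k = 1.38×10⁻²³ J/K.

−104.0 dBm

P_n = kTB = 1.38×10⁻²³ × 226 × 1.27×10⁷ = 3.96×10⁻¹⁴ W
In dBm: 10 log₁₀(3.96×10⁻¹⁴ / 10⁻³) = −104.0 dBm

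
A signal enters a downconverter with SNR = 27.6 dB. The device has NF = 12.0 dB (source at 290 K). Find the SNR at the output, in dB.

15.6 dB

By definition F = SNR_in/SNR_out, so in dB: SNR_out = SNR_in − NF
SNR_out = 27.6 − 12.0 = 15.6 dB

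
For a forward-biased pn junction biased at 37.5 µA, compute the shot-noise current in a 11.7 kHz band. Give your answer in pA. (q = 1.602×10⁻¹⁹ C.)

375 pA

I_n = √(2qI·B)
2qI·B = 2 × 1.602×10⁻¹⁹ × 3.75×10⁻⁵ × 1.17×10⁴ = 1.41×10⁻¹⁹ A²
I_n = √(1.41×10⁻¹⁹) = 3.75×10⁻¹⁰ A = 375 pA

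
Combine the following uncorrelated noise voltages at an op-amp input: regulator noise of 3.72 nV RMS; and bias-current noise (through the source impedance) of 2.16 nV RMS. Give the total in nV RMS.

4.30 nV

Uncorrelated sources add in power (mean-square): V_tot = √(ΣV_i²)
V_tot = √[(3.72×10⁻⁹)² + (2.16×10⁻⁹)²] = 4.30×10⁻⁹ V = 4.30 nV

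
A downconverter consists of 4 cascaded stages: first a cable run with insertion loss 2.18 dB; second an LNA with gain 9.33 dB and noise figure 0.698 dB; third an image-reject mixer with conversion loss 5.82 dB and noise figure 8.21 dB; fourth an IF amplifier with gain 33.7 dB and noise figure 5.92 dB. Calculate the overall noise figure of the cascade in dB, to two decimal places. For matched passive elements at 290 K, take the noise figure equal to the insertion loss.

Convert to linear (a loss of L dB is a gain of −L dB): F_i = 10^(NF_i/10), G_i = 10^(G_i,dB/10)
  Stage 1: F_1 = 10^(2.18/10) = 1.652, G_1 = 10^(−2.18/10) = 0.6053
  Stage 2: F_2 = 10^(0.698/10) = 1.174, G_2 = 10^(9.33/10) = 8.570
  Stage 3: F_3 = 10^(8.21/10) = 6.622, G_3 = 10^(−5.82/10) = 0.2618
  Stage 4: F_4 = 10^(5.92/10) = 3.908, G_4 = 10^(33.7/10) = 2344
Friis cascade:
  F = 1.652 + (1.174 − 1)/0.6053 + (6.622 − 1)/5.188 + (3.908 − 1)/1.358 = 5.165
NF = 10 log₁₀(5.165) = 7.13 dB

7.13 dB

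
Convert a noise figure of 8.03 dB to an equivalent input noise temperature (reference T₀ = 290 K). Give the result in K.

1552 K

F = 10^(8.03/10) = 6.35331
T_e = (F − 1)·T₀ = (6.35331 − 1) × 290 = 1552 K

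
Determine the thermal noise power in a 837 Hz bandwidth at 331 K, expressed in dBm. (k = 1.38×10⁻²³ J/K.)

P_n = kTB = 1.38×10⁻²³ × 331 × 8.37×10² = 3.82×10⁻¹⁸ W
In dBm: 10 log₁₀(3.82×10⁻¹⁸ / 10⁻³) = −144.2 dBm

−144.2 dBm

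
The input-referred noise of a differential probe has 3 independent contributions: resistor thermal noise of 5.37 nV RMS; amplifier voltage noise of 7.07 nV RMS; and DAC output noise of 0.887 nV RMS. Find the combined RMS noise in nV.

Uncorrelated sources add in power (mean-square): V_tot = √(ΣV_i²)
V_tot = √[(5.37×10⁻⁹)² + (7.07×10⁻⁹)² + (8.87×10⁻¹⁰)²] = 8.92×10⁻⁹ V = 8.92 nV

8.92 nV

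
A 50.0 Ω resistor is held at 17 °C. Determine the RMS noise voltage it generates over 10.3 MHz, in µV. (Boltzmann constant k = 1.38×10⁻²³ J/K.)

T = 17 °C + 273.15 = 290.15 K
V_n = √(4kTRB)
4kTRB = 4 × 1.38×10⁻²³ × 290.15 × 5.00×10¹ × 1.03×10⁷ = 8.25×10⁻¹² V²
V_n = √(8.25×10⁻¹²) = 2.87×10⁻⁶ V = 2.87 µV

2.87 µV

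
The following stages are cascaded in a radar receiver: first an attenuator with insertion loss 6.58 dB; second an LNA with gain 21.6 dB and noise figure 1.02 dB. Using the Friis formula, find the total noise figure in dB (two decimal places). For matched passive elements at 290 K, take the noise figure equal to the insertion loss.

Convert to linear (a loss of L dB is a gain of −L dB): F_i = 10^(NF_i/10), G_i = 10^(G_i,dB/10)
  Stage 1: F_1 = 10^(6.58/10) = 4.550, G_1 = 10^(−6.58/10) = 0.2198
  Stage 2: F_2 = 10^(1.02/10) = 1.265, G_2 = 10^(21.6/10) = 144.5
Friis cascade:
  F = 4.550 + (1.265 − 1)/0.2198 = 5.754
NF = 10 log₁₀(5.754) = 7.60 dB

7.60 dB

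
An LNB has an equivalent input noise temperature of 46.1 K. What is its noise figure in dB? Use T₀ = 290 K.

0.641 dB

F = 1 + T_e/T₀ = 1 + 46.1/290 = 1.15897
NF = 10 log₁₀(1.15897) = 0.641 dB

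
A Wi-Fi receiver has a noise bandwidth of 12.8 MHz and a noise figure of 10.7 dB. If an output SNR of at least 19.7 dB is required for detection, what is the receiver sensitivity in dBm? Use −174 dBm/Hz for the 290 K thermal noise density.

Sensitivity = −174 + 10 log₁₀(B) + NF + SNR_min
= −174 + 71.07 + 10.7 + 19.7
= −72.53 dBm → −72.5 dBm

−72.5 dBm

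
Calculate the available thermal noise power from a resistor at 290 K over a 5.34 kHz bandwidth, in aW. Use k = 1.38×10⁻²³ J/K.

P_n = kTB = 1.38×10⁻²³ × 290 × 5.34×10³ = 2.14×10⁻¹⁷ W = 21.4 aW

21.4 aW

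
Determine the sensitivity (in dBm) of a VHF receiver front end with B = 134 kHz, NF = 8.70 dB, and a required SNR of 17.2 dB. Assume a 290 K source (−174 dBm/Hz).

Sensitivity = −174 + 10 log₁₀(B) + NF + SNR_min
= −174 + 51.27 + 8.70 + 17.2
= −96.83 dBm → −96.8 dBm

−96.8 dBm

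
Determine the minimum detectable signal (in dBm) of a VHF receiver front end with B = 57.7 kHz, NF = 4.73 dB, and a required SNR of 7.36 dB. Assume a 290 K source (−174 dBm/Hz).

Sensitivity = −174 + 10 log₁₀(B) + NF + SNR_min
= −174 + 47.61 + 4.73 + 7.36
= −114.30 dBm → −114.3 dBm

−114.3 dBm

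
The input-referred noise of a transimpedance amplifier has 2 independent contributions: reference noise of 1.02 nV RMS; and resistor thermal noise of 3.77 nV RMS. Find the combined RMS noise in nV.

Uncorrelated sources add in power (mean-square): V_tot = √(ΣV_i²)
V_tot = √[(1.02×10⁻⁹)² + (3.77×10⁻⁹)²] = 3.91×10⁻⁹ V = 3.91 nV

3.91 nV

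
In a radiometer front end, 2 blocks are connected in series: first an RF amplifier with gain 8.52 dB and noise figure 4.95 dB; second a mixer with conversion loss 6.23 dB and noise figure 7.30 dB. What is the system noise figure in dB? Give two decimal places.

Convert to linear (a loss of L dB is a gain of −L dB): F_i = 10^(NF_i/10), G_i = 10^(G_i,dB/10)
  Stage 1: F_1 = 10^(4.95/10) = 3.126, G_1 = 10^(8.52/10) = 7.112
  Stage 2: F_2 = 10^(7.30/10) = 5.370, G_2 = 10^(−6.23/10) = 0.2382
Friis cascade:
  F = 3.126 + (5.370 − 1)/7.112 = 3.741
NF = 10 log₁₀(3.741) = 5.73 dB

5.73 dB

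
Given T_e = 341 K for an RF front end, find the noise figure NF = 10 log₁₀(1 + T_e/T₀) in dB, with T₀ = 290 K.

F = 1 + T_e/T₀ = 1 + 341/290 = 2.17586
NF = 10 log₁₀(2.17586) = 3.38 dB

3.38 dB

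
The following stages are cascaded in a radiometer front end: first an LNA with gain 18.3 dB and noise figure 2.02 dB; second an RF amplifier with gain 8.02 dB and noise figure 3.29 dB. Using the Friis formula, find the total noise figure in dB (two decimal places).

2.07 dB

Convert to linear (a loss of L dB is a gain of −L dB): F_i = 10^(NF_i/10), G_i = 10^(G_i,dB/10)
  Stage 1: F_1 = 10^(2.02/10) = 1.592, G_1 = 10^(18.3/10) = 67.61
  Stage 2: F_2 = 10^(3.29/10) = 2.133, G_2 = 10^(8.02/10) = 6.339
Friis cascade:
  F = 1.592 + (2.133 − 1)/67.61 = 1.609
NF = 10 log₁₀(1.609) = 2.07 dB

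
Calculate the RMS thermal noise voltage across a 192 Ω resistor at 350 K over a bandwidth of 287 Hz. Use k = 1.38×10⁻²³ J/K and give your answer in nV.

32.6 nV

V_n = √(4kTRB)
4kTRB = 4 × 1.38×10⁻²³ × 350 × 1.92×10² × 2.87×10² = 1.06×10⁻¹⁵ V²
V_n = √(1.06×10⁻¹⁵) = 3.26×10⁻⁸ V = 32.6 nV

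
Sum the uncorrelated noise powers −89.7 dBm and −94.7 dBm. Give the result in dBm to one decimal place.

−88.5 dBm

Convert to linear, add, convert back:
P₁ = 1.07×10⁻¹² W, P₂ = 3.39×10⁻¹³ W
P_tot = 1.41×10⁻¹² W → 10 log₁₀(P_tot / 10⁻³) = −88.5 dBm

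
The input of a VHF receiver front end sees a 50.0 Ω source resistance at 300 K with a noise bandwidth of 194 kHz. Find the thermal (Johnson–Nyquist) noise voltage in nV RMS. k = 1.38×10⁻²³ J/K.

401 nV

V_n = √(4kTRB)
4kTRB = 4 × 1.38×10⁻²³ × 300 × 5.00×10¹ × 1.94×10⁵ = 1.61×10⁻¹³ V²
V_n = √(1.61×10⁻¹³) = 4.01×10⁻⁷ V = 401 nV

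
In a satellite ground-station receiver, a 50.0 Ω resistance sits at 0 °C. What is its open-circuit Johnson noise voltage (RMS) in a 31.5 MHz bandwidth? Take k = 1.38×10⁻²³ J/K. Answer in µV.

4.87 µV

T = 0 °C + 273.15 = 273.15 K
V_n = √(4kTRB)
4kTRB = 4 × 1.38×10⁻²³ × 273.15 × 5.00×10¹ × 3.15×10⁷ = 2.37×10⁻¹¹ V²
V_n = √(2.37×10⁻¹¹) = 4.87×10⁻⁶ V = 4.87 µV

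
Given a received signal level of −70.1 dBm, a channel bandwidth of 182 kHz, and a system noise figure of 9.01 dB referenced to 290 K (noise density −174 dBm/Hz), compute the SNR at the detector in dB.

42.3 dB

Noise floor: N = −174 + 10 log₁₀(B) + NF
10 log₁₀(1.82×10⁵) = 52.6 dB
N = −174 + 52.6 + 9.01 = −112.39 dBm
SNR = P_sig − N = −70.1 − (−112.39) = 42.29 dB → 42.3 dB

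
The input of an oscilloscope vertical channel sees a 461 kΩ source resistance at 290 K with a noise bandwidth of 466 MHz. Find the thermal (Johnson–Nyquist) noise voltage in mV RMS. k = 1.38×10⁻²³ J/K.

1.85 mV

V_n = √(4kTRB)
4kTRB = 4 × 1.38×10⁻²³ × 290 × 4.61×10⁵ × 4.66×10⁸ = 3.44×10⁻⁶ V²
V_n = √(3.44×10⁻⁶) = 1.85×10⁻³ V = 1.85 mV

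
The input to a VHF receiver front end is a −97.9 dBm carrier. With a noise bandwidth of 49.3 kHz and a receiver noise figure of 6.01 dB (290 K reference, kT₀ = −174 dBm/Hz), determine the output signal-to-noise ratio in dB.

Noise floor: N = −174 + 10 log₁₀(B) + NF
10 log₁₀(4.93×10⁴) = 46.93 dB
N = −174 + 46.93 + 6.01 = −121.06 dBm
SNR = P_sig − N = −97.9 − (−121.06) = 23.16 dB → 23.2 dB

23.2 dB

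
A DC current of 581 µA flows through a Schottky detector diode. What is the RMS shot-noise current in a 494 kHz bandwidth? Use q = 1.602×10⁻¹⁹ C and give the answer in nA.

9.59 nA

I_n = √(2qI·B)
2qI·B = 2 × 1.602×10⁻¹⁹ × 5.81×10⁻⁴ × 4.94×10⁵ = 9.20×10⁻¹⁷ A²
I_n = √(9.20×10⁻¹⁷) = 9.59×10⁻⁹ A = 9.59 nA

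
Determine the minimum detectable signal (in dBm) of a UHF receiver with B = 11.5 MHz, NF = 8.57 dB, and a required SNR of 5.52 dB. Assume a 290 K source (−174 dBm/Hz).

−89.3 dBm

Sensitivity = −174 + 10 log₁₀(B) + NF + SNR_min
= −174 + 70.61 + 8.57 + 5.52
= −89.30 dBm → −89.3 dBm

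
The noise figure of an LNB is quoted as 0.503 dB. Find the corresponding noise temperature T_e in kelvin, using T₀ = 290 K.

F = 10^(0.503/10) = 1.12279
T_e = (F − 1)·T₀ = (1.12279 − 1) × 290 = 35.6 K

35.6 K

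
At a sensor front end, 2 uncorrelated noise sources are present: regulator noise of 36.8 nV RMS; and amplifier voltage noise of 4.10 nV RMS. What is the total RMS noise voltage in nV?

37.0 nV

Uncorrelated sources add in power (mean-square): V_tot = √(ΣV_i²)
V_tot = √[(3.68×10⁻⁸)² + (4.10×10⁻⁹)²] = 3.70×10⁻⁸ V = 37.0 nV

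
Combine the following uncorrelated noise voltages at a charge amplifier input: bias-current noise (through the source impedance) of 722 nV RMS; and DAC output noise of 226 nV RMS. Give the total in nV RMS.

757 nV

Uncorrelated sources add in power (mean-square): V_tot = √(ΣV_i²)
V_tot = √[(7.22×10⁻⁷)² + (2.26×10⁻⁷)²] = 7.57×10⁻⁷ V = 757 nV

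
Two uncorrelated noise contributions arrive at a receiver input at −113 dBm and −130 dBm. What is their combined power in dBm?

Convert to linear, add, convert back:
P₁ = 5.01×10⁻¹⁵ W, P₂ = 1.00×10⁻¹⁶ W
P_tot = 5.11×10⁻¹⁵ W → 10 log₁₀(P_tot / 10⁻³) = −112.9 dBm

−112.9 dBm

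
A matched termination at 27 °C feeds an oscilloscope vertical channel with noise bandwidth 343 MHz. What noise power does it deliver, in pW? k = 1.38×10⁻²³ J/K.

1.42 pW

T = 27 °C + 273.15 = 300.15 K
P_n = kTB = 1.38×10⁻²³ × 300.15 × 3.43×10⁸ = 1.42×10⁻¹² W = 1.42 pW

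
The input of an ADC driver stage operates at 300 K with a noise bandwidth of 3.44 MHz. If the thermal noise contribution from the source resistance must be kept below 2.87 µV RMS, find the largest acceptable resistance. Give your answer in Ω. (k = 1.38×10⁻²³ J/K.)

Johnson–Nyquist: V_n = √(4kTRB) ⇒ R = V_n² / (4kTB)
4kTB = 4 × 1.38×10⁻²³ × 300 × 3.44×10⁶ = 5.70×10⁻¹⁴
R = (2.87×10⁻⁶)² / 5.70×10⁻¹⁴ = 1.45×10² Ω = 145 Ω

145 Ω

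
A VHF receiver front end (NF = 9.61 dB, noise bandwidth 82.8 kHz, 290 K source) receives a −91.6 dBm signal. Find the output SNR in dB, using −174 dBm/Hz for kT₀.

23.6 dB

Noise floor: N = −174 + 10 log₁₀(B) + NF
10 log₁₀(8.28×10⁴) = 49.18 dB
N = −174 + 49.18 + 9.61 = −115.21 dBm
SNR = P_sig − N = −91.6 − (−115.21) = 23.61 dB → 23.6 dB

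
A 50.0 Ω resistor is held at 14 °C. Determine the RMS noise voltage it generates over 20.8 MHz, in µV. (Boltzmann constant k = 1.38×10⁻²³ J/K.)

T = 14 °C + 273.15 = 287.15 K
V_n = √(4kTRB)
4kTRB = 4 × 1.38×10⁻²³ × 287.15 × 5.00×10¹ × 2.08×10⁷ = 1.65×10⁻¹¹ V²
V_n = √(1.65×10⁻¹¹) = 4.06×10⁻⁶ V = 4.06 µV

4.06 µV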